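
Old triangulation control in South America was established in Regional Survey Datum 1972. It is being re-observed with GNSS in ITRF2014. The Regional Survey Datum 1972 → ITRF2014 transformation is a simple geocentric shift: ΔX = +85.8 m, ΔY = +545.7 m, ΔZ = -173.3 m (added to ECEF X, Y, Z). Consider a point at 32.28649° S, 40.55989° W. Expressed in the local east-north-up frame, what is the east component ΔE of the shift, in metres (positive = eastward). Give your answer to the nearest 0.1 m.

At φ = -32.28649°, λ = -40.55989°: sin φ = -0.534153, cos φ = 0.845388, sin λ = -0.650243, cos λ = 0.759727.
ΔE = −sin λ·ΔX + cos λ·ΔY = −(-0.650243)·(85.8) + (0.759727)·(545.7) = 470.37 m.

ΔE = 470.4 m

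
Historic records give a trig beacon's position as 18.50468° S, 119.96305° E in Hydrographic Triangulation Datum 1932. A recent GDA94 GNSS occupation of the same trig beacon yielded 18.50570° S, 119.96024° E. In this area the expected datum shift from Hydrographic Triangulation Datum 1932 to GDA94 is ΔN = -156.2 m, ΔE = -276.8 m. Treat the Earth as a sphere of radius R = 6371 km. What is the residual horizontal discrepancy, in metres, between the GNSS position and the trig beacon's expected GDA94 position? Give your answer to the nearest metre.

Observed coordinate differences: Δφ = -0.00102°, Δλ = -0.00281°.
Converting to metres (1° lat = 111195 m, cos φ = 0.948298): observed ΔN = -113.4 m, observed ΔE = -296.3 m.
Subtracting the expected shift leaves a residual of -113.4 − (-156.2) = 42.8 m north and -296.3 − (-276.8) = -19.5 m east.
Residual distance = √(42.8² + (-19.5)²) = 47.0 m.

47 m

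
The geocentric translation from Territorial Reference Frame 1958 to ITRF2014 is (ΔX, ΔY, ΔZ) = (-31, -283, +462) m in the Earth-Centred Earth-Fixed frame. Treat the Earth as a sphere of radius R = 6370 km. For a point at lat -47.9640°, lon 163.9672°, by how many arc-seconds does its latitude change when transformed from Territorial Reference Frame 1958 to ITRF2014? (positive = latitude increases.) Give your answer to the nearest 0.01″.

Δφ = 8.85″

sin φ = -0.742724, cos φ = 0.669597, sin λ = 0.276188, cos λ = -0.961104.
North component: ΔN = −sin φ cos λ·ΔX − sin φ sin λ·ΔY + cos φ·ΔZ = −(-0.742724)(-0.961104)(-31) − (-0.742724)(0.276188)(-283) + (0.669597)(462) = 273.43 m.
1° of latitude spans πR/180 = 111177 m, so Δφ = 273.43 / 111177 × 3600 = 8.854″.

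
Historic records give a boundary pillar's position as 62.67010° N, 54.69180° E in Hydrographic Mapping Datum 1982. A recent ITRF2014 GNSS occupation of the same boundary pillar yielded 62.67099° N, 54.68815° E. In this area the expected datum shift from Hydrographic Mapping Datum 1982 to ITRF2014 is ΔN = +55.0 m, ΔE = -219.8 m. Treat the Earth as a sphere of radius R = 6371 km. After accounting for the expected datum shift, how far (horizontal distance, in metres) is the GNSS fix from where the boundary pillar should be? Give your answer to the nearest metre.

Observed coordinate differences: Δφ = +0.00089°, Δλ = -0.00365°.
Converting to metres (1° lat = 111195 m, cos φ = 0.459113): observed ΔN = 99.0 m, observed ΔE = -186.3 m.
Subtracting the expected shift leaves a residual of 99.0 − (55.0) = 44.0 m north and -186.3 − (-219.8) = 33.5 m east.
Residual distance = √(44.0² + 33.5²) = 55.3 m.

55 m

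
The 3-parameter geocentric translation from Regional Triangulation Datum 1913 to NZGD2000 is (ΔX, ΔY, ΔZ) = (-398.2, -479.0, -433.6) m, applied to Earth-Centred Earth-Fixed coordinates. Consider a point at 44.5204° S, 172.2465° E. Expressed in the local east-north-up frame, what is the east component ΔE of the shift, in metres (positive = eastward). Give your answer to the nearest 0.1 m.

ΔE = 528.3 m

At φ = -44.5204°, λ = 172.2465°: sin φ = -0.701163, cos φ = 0.713001, sin λ = 0.134911, cos λ = -0.990858.
ΔE = −sin λ·ΔX + cos λ·ΔY = −(0.134911)·(-398.2) + (-0.990858)·(-479.0) = 528.34 m.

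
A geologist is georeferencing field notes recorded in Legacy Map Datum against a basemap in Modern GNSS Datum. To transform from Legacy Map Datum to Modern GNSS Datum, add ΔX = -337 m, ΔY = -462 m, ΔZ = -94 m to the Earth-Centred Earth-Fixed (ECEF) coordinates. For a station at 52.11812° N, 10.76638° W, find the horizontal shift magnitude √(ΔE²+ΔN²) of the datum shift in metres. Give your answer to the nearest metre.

534 m

At φ = 52.11812°, λ = -10.76638°: sin φ = 0.789278, cos φ = 0.614036, sin λ = -0.186805, cos λ = 0.982397.
ΔE = −sin λ·ΔX + cos λ·ΔY = −(-0.186805)·(-337) + (0.982397)·(-462) = -516.82 m.
ΔN = −sin φ cos λ·ΔX − sin φ sin λ·ΔY + cos φ·ΔZ = −(0.789278)(0.982397)(-337) − (0.789278)(-0.186805)(-462) + (0.614036)(-94) = 135.47 m.
Horizontal magnitude = √(ΔE² + ΔN²) = √((-516.82)² + 135.47²) = 534.28 m.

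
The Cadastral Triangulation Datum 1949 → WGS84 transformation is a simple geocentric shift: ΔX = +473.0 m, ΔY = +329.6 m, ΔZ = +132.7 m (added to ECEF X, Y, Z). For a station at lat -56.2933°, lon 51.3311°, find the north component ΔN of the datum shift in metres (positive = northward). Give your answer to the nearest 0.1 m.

The local north axis is (−sin φ cos λ, −sin φ sin λ, cos φ), giving ΔN = 245.856 + 214.080 + 73.641 = 533.58 m.

ΔN = 533.6 m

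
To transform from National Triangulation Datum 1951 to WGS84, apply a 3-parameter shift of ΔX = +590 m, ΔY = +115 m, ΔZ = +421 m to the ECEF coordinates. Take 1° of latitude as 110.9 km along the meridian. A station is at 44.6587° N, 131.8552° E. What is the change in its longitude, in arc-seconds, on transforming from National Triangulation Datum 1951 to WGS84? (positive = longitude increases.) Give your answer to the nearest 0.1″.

Δλ = -23.6″

sin φ = 0.702882, cos φ = 0.711306, sin λ = 0.744834, cos λ = -0.667250.
East component: ΔE = −sin λ·ΔX + cos λ·ΔY = −(0.744834)(590) + (-0.667250)(115) = -516.19 m.
1° of latitude spans 110900 m; at latitude φ, 1° of longitude spans that × cos φ = 78883.9 m, so Δλ = -516.19 / 78883.9 × 3600 = -23.557″.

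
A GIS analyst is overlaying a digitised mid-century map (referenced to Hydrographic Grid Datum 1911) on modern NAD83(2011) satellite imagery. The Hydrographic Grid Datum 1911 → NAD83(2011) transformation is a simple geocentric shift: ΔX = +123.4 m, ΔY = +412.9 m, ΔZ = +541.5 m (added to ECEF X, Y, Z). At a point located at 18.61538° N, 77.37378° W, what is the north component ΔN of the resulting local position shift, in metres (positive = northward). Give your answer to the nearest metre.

The local north axis is (−sin φ cos λ, −sin φ sin λ, cos φ), giving ΔN = -8.610 + 128.616 + 513.170 = 633.18 m.

ΔN = 633 m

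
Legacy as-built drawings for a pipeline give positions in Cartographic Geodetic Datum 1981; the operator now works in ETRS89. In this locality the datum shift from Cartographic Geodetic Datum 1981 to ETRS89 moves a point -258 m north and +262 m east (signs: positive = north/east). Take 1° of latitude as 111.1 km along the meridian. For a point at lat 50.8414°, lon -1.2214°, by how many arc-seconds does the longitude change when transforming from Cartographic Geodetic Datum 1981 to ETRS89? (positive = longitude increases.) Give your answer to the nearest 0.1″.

Δλ = 13.4″

At latitude 50.8414°, cos φ = 0.631469.
1° of longitude at this latitude = 111.1 × cos φ = 70.16 km, so Δλ = 262.0 / 70156.2 = 0.0037345° = 13.444″.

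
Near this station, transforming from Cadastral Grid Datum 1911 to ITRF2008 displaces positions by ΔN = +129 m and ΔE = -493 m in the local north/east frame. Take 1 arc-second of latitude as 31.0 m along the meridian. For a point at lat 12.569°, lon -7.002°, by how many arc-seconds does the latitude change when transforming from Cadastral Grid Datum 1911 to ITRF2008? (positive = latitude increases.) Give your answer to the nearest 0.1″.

Δφ = 4.2″

1″ of latitude = 31.00 m, so Δφ = 129.0 / 31.00 = 4.161″.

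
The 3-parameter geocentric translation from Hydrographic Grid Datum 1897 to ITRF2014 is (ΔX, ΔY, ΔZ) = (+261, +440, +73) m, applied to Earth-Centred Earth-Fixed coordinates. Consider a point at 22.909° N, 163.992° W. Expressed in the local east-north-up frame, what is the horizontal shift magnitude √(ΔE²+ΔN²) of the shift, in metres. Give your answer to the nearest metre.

At φ = 22.909°, λ = -163.992°: sin φ = 0.389269, cos φ = 0.921124, sin λ = -0.275772, cos λ = -0.961223.
ΔE = −sin λ·ΔX + cos λ·ΔY = −(-0.275772)·(261) + (-0.961223)·(440) = -350.96 m.
ΔN = −sin φ cos λ·ΔX − sin φ sin λ·ΔY + cos φ·ΔZ = −(0.389269)(-0.961223)(261) − (0.389269)(-0.275772)(440) + (0.921124)(73) = 212.14 m.
Horizontal magnitude = √(ΔE² + ΔN²) = √((-350.96)² + 212.14²) = 410.09 m.

410 m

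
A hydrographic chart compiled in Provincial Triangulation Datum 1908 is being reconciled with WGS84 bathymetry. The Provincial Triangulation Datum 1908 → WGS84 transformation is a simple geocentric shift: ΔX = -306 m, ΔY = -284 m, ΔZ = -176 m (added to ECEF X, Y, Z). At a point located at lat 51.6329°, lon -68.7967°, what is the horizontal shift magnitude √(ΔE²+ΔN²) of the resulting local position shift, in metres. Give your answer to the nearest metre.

451 m

At φ = 51.6329°, λ = -68.7967°: sin φ = 0.784050, cos φ = 0.620698, sin λ = -0.932303, cos λ = 0.361678.
ΔE = −sin λ·ΔX + cos λ·ΔY = −(-0.932303)·(-306) + (0.361678)·(-284) = -388.00 m.
ΔN = −sin φ cos λ·ΔX − sin φ sin λ·ΔY + cos φ·ΔZ = −(0.784050)(0.361678)(-306) − (0.784050)(-0.932303)(-284) + (0.620698)(-176) = -230.07 m.
Horizontal magnitude = √(ΔE² + ΔN²) = √((-388.00)² + (-230.07)²) = 451.08 m.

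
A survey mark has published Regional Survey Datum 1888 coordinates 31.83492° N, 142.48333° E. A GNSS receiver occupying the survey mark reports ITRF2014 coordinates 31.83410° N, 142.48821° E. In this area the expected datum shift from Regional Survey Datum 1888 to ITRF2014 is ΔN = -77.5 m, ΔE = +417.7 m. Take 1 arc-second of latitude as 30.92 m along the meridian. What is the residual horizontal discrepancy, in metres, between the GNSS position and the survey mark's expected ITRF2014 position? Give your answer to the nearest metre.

Observed coordinate differences: Δφ = -0.00082°, Δλ = +0.00488°.
Converting to metres (1° lat = 111312 m, cos φ = 0.849571): observed ΔN = -91.3 m, observed ΔE = 461.5 m.
Subtracting the expected shift leaves a residual of -91.3 − (-77.5) = -13.8 m north and 461.5 − (417.7) = 43.8 m east.
Residual distance = √((-13.8)² + 43.8²) = 45.9 m.

46 m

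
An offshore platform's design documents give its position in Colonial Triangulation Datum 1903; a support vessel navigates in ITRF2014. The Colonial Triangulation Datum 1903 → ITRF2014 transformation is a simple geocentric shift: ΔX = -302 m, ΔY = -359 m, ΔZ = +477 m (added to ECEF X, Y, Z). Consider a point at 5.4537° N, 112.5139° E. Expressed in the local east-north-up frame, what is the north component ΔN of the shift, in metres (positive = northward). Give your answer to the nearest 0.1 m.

ΔN = 495.4 m

The local north axis is (−sin φ cos λ, −sin φ sin λ, cos φ), giving ΔN = -10.990 + 31.519 + 474.841 = 495.37 m.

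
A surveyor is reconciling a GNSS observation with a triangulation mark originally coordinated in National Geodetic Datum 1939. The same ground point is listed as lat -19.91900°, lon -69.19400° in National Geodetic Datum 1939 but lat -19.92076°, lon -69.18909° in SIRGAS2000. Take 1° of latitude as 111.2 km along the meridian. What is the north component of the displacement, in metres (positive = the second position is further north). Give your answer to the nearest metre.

ΔN = -196 m

Δφ = -19.92076° − -19.91900° = -0.00176°; Δλ = -69.18909° − -69.19400° = +0.00491°.
ΔN = Δφ × 111200 = -195.7 m; ΔE = Δλ × 111200 × cos(-19.91900°) = +0.00491 × 111200 × 0.940175 = 513.3 m.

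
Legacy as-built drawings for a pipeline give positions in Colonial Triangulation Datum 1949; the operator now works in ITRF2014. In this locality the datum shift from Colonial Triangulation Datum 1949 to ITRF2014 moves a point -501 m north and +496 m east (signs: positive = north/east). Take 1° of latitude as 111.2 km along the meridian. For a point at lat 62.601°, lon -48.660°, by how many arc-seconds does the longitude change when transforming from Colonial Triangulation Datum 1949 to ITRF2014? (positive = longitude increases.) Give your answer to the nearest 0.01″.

Δλ = 34.89″

At latitude 62.601°, cos φ = 0.460184.
1° of longitude at this latitude = 111.2 × cos φ = 51.17 km, so Δλ = 496.0 / 51172.5 = 0.0096927° = 34.894″.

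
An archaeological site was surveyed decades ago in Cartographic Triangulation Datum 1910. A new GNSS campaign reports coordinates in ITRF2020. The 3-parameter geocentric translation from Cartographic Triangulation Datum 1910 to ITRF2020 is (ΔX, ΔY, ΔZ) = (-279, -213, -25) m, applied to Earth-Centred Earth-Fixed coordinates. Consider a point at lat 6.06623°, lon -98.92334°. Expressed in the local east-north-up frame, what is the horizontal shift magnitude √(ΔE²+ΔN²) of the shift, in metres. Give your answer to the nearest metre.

248 m

The local east axis at (φ, λ) is (−sin λ, cos λ, 0), so ΔE = −sin(-98.92334°)·(-279) + cos(-98.92334°)·(-213) = -242.58 m.
The local north axis is (−sin φ cos λ, −sin φ sin λ, cos φ), giving ΔN = -4.573 − 22.237 − 24.860 = -51.67 m.
Horizontal magnitude = √(ΔE² + ΔN²) = √((-242.58)² + (-51.67)²) = 248.03 m.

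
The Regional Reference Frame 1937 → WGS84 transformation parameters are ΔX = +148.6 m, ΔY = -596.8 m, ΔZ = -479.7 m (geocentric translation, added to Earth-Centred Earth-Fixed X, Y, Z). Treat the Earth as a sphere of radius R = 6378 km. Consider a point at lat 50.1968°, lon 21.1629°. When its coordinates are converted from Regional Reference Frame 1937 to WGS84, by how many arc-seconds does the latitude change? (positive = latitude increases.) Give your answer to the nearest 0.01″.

Δφ = -8.02″

sin φ = 0.768248, cos φ = 0.640153, sin λ = 0.361021, cos λ = 0.932558.
North component: ΔN = −sin φ cos λ·ΔX − sin φ sin λ·ΔY + cos φ·ΔZ = −(0.768248)(0.932558)(148.6) − (0.768248)(0.361021)(-596.8) + (0.640153)(-479.7) = -248.02 m.
1° of latitude spans πR/180 = 111317 m, so Δφ = -248.02 / 111317 × 3600 = -8.021″.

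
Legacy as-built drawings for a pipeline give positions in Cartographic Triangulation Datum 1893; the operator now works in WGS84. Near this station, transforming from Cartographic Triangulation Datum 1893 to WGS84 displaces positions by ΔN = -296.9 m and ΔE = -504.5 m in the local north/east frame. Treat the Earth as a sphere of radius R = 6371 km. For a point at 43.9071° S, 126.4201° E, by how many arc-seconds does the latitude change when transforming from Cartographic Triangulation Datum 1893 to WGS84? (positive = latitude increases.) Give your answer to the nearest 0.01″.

On a sphere of radius R, 1 rad of latitude = R, so Δφ = ΔN / R = -296.9 / 6371000 = -4.6602e-05 rad = -9.612″.

Δφ = -9.61″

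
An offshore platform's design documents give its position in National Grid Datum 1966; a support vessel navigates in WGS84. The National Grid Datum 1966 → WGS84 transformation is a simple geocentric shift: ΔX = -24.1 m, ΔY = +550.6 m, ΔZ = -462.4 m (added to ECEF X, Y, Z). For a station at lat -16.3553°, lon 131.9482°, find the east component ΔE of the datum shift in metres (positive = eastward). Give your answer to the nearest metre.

The local east axis at (φ, λ) is (−sin λ, cos λ, 0), so ΔE = −sin(131.9482°)·(-24.1) + cos(131.9482°)·550.6 = -350.13 m.

ΔE = -350 m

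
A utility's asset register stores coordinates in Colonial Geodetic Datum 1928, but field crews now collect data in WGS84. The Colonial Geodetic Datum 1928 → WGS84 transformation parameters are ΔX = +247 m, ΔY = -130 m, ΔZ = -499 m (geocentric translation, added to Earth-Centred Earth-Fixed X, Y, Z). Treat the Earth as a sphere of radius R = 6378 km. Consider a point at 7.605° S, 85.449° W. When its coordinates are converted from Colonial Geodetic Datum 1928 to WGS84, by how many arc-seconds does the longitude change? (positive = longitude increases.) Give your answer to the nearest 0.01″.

Δλ = 7.70″

sin φ = -0.132343, cos φ = 0.991204, sin λ = -0.996847, cos λ = 0.079346.
East component: ΔE = −sin λ·ΔX + cos λ·ΔY = −(-0.996847)(247) + (0.079346)(-130) = 235.91 m.
1° of latitude spans πR/180 = 111317 m; at latitude φ, 1° of longitude spans that × cos φ = 110338.0 m, so Δλ = 235.91 / 110338.0 × 3600 = 7.697″.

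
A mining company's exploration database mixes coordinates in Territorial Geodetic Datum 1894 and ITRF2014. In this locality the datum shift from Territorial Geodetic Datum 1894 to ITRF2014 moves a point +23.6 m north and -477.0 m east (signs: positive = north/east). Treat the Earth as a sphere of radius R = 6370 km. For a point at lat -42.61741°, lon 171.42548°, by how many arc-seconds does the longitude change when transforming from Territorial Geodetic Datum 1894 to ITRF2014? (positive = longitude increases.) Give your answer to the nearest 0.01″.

At latitude -42.61741°, cos φ = 0.735891.
One radian of longitude at latitude φ spans R cos φ, so Δλ = ΔE / (R cos φ) = -477.0 / (6370000 × 0.735891) = -1.0176e-04 rad = -20.989″.

Δλ = -20.99″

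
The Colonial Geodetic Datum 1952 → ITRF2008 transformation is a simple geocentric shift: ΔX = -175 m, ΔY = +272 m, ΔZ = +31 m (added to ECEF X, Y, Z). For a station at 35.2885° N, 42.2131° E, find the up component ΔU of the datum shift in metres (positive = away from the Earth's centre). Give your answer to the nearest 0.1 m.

ΔU = 61.3 m

At φ = 35.2885°, λ = 42.2131°: sin φ = 0.577694, cos φ = 0.816254, sin λ = 0.671890, cos λ = 0.740651.
ΔU = cos φ cos λ·ΔX + cos φ sin λ·ΔY + sin φ·ΔZ = (0.816254)(0.740651)(-175) + (0.816254)(0.671890)(272) + (0.577694)(31) = 61.28 m.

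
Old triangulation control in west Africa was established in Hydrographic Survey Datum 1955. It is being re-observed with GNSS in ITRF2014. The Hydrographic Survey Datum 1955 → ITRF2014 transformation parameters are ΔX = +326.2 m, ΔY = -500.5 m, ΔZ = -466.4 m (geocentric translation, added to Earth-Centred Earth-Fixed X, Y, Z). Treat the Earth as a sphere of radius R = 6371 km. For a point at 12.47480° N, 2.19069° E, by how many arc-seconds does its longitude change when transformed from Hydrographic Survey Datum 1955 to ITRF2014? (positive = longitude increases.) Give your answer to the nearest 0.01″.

sin φ = 0.216010, cos φ = 0.976391, sin λ = 0.038225, cos λ = 0.999269.
East component: ΔE = −sin λ·ΔX + cos λ·ΔY = −(0.038225)(326.2) + (0.999269)(-500.5) = -512.60 m.
1° of latitude spans πR/180 = 111195 m; at latitude φ, 1° of longitude spans that × cos φ = 108569.7 m, so Δλ = -512.60 / 108569.7 × 3600 = -16.997″.

Δλ = -17.00″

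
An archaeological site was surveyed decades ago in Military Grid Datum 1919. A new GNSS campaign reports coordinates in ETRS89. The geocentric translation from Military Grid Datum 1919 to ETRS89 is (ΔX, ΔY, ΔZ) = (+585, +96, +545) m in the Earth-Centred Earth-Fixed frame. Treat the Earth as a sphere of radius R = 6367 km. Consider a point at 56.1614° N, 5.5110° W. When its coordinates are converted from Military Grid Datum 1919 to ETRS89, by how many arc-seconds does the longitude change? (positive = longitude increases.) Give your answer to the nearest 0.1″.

Δλ = 8.8″

sin φ = 0.830610, cos φ = 0.556855, sin λ = -0.096037, cos λ = 0.995378.
East component: ΔE = −sin λ·ΔX + cos λ·ΔY = −(-0.096037)(585) + (0.995378)(96) = 151.74 m.
1° of latitude spans πR/180 = 111125 m; at latitude φ, 1° of longitude spans that × cos φ = 61880.6 m, so Δλ = 151.74 / 61880.6 × 3600 = 8.828″.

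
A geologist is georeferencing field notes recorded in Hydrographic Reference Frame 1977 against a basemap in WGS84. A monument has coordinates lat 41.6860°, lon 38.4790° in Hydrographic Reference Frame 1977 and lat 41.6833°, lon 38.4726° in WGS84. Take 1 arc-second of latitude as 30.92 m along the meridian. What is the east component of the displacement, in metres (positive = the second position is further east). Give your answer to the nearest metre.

ΔE = -532 m

Δφ = 41.6833° − 41.6860° = -0.0027°; Δλ = 38.4726° − 38.4790° = -0.0064°.
1° of latitude = 3600 × 30.92 = 111312 m.
ΔN = Δφ × 111312 = -300.5 m; ΔE = Δλ × 111312 × cos(41.6860°) = -0.0064 × 111312 × 0.746801 = -532.0 m.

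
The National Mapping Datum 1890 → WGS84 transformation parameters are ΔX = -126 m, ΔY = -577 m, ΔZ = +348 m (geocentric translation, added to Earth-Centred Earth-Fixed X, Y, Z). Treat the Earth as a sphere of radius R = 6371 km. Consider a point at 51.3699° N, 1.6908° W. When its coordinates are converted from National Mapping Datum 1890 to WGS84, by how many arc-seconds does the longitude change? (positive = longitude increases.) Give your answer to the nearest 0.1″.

Δλ = -30.1″

sin φ = 0.781193, cos φ = 0.624290, sin λ = -0.029506, cos λ = 0.999565.
East component: ΔE = −sin λ·ΔX + cos λ·ΔY = −(-0.029506)(-126) + (0.999565)(-577) = -580.47 m.
1° of latitude spans πR/180 = 111195 m; at latitude φ, 1° of longitude spans that × cos φ = 69417.9 m, so Δλ = -580.47 / 69417.9 × 3600 = -30.103″.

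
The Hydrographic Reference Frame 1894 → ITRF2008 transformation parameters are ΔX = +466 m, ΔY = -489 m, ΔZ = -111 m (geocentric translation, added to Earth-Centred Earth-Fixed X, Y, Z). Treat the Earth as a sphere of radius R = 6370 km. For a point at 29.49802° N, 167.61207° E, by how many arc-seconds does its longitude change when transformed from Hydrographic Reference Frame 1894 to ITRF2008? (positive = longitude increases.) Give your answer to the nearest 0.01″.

sin φ = 0.492393, cos φ = 0.870373, sin λ = 0.214530, cos λ = -0.976717.
East component: ΔE = −sin λ·ΔX + cos λ·ΔY = −(0.214530)(466) + (-0.976717)(-489) = 377.64 m.
1° of latitude spans πR/180 = 111177 m; at latitude φ, 1° of longitude spans that × cos φ = 96765.8 m, so Δλ = 377.64 / 96765.8 × 3600 = 14.050″.

Δλ = 14.05″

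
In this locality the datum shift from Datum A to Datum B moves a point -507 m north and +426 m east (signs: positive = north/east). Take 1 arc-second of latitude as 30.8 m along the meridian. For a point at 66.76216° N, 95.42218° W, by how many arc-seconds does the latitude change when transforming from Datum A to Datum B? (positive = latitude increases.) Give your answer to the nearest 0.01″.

1″ of latitude = 30.80 m, so Δφ = -507.0 / 30.80 = -16.461″.

Δφ = -16.46″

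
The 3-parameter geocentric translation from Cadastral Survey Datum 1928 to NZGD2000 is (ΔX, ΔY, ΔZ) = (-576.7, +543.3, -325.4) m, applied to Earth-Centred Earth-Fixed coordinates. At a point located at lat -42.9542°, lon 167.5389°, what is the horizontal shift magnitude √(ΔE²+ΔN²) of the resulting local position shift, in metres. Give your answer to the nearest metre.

The local east axis at (φ, λ) is (−sin λ, cos λ, 0), so ΔE = −sin(167.5389°)·(-576.7) + cos(167.5389°)·543.3 = -406.06 m.
The local north axis is (−sin φ cos λ, −sin φ sin λ, cos φ), giving ΔN = 383.714 + 79.883 − 238.160 = 225.44 m.
Horizontal magnitude = √(ΔE² + ΔN²) = √((-406.06)² + 225.44²) = 464.44 m.

464 m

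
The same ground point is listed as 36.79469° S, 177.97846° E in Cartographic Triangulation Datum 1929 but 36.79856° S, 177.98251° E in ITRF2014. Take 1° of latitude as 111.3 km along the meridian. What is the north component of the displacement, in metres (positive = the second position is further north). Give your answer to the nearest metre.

Δφ = -36.79856° − -36.79469° = -0.00387°; Δλ = 177.98251° − 177.97846° = +0.00405°.
ΔN = Δφ × 111300 = -430.7 m; ΔE = Δλ × 111300 × cos(-36.79469°) = +0.00405 × 111300 × 0.800787 = 361.0 m.

ΔN = -431 m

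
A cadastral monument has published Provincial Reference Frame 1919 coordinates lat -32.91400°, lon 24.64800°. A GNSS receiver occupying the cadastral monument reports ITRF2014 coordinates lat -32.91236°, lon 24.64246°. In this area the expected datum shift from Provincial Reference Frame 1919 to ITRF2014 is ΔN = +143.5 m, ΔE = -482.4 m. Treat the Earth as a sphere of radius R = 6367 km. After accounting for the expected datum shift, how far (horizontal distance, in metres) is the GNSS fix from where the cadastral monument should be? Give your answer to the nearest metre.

52 m

Observed coordinate differences: Δφ = +0.00164°, Δλ = -0.00554°.
Converting to metres (1° lat = 111125 m, cos φ = 0.839487): observed ΔN = 182.2 m, observed ΔE = -516.8 m.
Subtracting the expected shift leaves a residual of 182.2 − (143.5) = 38.7 m north and -516.8 − (-482.4) = -34.4 m east.
Residual distance = √(38.7² + (-34.4)²) = 51.8 m.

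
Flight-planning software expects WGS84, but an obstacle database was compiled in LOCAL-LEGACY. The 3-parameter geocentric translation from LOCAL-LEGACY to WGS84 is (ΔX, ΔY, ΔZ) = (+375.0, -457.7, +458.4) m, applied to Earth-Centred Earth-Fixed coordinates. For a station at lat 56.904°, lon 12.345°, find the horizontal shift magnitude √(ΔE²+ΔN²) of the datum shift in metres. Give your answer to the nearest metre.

528 m

The local east axis at (φ, λ) is (−sin λ, cos λ, 0), so ΔE = −sin(12.345°)·375.0 + cos(12.345°)·(-457.7) = -527.29 m.
The local north axis is (−sin φ cos λ, −sin φ sin λ, cos φ), giving ΔN = -306.895 + 81.979 + 250.306 = 25.39 m.
Horizontal magnitude = √(ΔE² + ΔN²) = √((-527.29)² + 25.39²) = 527.90 m.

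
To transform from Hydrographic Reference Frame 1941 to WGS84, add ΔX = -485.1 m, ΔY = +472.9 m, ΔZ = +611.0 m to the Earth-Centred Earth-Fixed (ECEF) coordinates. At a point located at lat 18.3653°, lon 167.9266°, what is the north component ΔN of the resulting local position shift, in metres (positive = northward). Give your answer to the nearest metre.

At φ = 18.3653°, λ = 167.9266°: sin φ = 0.315074, cos φ = 0.949067, sin λ = 0.209165, cos λ = -0.977880.
ΔN = −sin φ cos λ·ΔX − sin φ sin λ·ΔY + cos φ·ΔZ = −(0.315074)(-0.977880)(-485.1) − (0.315074)(0.209165)(472.9) + (0.949067)(611.0) = 399.25 m.

ΔN = 399 m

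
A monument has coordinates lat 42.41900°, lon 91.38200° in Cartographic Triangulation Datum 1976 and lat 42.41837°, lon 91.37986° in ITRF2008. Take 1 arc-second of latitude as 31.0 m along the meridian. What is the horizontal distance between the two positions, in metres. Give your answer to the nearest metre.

190 m

Δφ = 42.41837° − 42.41900° = -0.00063°; Δλ = 91.37986° − 91.38200° = -0.00214°.
1° of latitude = 3600 × 31.00 = 111600 m.
ΔN = Δφ × 111600 = -70.3 m; ΔE = Δλ × 111600 × cos(42.41900°) = -0.00214 × 111600 × 0.738232 = -176.3 m.
Distance = √(ΔE² + ΔN²) = √((-176.3)² + (-70.3)²) = 189.8 m.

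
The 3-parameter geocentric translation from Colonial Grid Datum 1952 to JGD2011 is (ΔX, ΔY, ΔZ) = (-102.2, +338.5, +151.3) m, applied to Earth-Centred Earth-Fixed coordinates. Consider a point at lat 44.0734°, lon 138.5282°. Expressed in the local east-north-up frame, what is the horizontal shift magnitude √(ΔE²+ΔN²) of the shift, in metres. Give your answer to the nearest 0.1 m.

The local east axis at (φ, λ) is (−sin λ, cos λ, 0), so ΔE = −sin(138.5282°)·(-102.2) + cos(138.5282°)·338.5 = -185.95 m.
The local north axis is (−sin φ cos λ, −sin φ sin λ, cos φ), giving ΔN = -53.265 − 155.929 + 108.701 = -100.49 m.
Horizontal magnitude = √(ΔE² + ΔN²) = √((-185.95)² + (-100.49)²) = 211.37 m.

211.4 m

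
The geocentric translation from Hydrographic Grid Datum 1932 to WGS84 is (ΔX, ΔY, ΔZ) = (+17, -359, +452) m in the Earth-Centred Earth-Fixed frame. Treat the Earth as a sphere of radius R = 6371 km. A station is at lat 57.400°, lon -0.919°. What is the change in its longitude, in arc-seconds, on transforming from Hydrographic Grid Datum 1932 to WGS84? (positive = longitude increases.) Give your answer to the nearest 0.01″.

sin φ = 0.842452, cos φ = 0.538771, sin λ = -0.016039, cos λ = 0.999871.
East component: ΔE = −sin λ·ΔX + cos λ·ΔY = −(-0.016039)(17) + (0.999871)(-359) = -358.68 m.
1° of latitude spans πR/180 = 111195 m; at latitude φ, 1° of longitude spans that × cos φ = 59908.6 m, so Δλ = -358.68 / 59908.6 × 3600 = -21.554″.

Δλ = -21.55″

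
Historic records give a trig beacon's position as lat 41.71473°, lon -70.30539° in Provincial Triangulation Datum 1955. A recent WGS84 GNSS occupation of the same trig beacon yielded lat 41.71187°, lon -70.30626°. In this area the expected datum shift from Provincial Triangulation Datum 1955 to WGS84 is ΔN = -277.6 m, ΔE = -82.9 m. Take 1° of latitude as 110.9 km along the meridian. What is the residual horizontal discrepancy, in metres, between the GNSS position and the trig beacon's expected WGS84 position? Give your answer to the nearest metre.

41 m

Observed coordinate differences: Δφ = -0.00286°, Δλ = -0.00087°.
Converting to metres (1° lat = 110900 m, cos φ = 0.746467): observed ΔN = -317.2 m, observed ΔE = -72.0 m.
Subtracting the expected shift leaves a residual of -317.2 − (-277.6) = -39.6 m north and -72.0 − (-82.9) = 10.9 m east.
Residual distance = √((-39.6)² + 10.9²) = 41.0 m.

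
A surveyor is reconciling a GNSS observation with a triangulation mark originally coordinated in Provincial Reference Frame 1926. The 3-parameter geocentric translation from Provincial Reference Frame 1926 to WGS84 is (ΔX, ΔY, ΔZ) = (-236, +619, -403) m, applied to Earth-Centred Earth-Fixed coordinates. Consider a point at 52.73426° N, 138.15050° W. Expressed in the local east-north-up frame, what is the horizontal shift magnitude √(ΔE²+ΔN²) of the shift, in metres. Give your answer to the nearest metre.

621 m

The local east axis at (φ, λ) is (−sin λ, cos λ, 0), so ΔE = −sin(-138.15050°)·(-236) + cos(-138.15050°)·619 = -618.55 m.
The local north axis is (−sin φ cos λ, −sin φ sin λ, cos φ), giving ΔN = -139.905 + 328.666 − 244.022 = -55.26 m.
Horizontal magnitude = √(ΔE² + ΔN²) = √((-618.55)² + (-55.26)²) = 621.01 m.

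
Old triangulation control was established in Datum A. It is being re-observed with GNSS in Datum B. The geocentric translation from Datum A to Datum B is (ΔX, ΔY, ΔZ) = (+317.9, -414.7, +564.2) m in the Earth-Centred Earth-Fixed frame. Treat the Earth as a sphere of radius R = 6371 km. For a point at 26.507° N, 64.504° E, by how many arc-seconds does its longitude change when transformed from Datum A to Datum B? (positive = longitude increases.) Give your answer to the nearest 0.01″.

Δλ = -16.84″

sin φ = 0.446307, cos φ = 0.894880, sin λ = 0.902615, cos λ = 0.430448.
East component: ΔE = −sin λ·ΔX + cos λ·ΔY = −(0.902615)(317.9) + (0.430448)(-414.7) = -465.45 m.
1° of latitude spans πR/180 = 111195 m; at latitude φ, 1° of longitude spans that × cos φ = 99506.1 m, so Δλ = -465.45 / 99506.1 × 3600 = -16.839″.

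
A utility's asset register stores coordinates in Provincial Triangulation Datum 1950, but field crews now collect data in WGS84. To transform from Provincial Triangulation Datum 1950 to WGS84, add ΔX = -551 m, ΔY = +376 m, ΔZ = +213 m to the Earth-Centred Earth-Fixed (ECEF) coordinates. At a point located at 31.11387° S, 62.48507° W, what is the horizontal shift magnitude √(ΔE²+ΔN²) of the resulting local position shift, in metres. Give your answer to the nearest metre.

338 m

At φ = -31.11387°, λ = -62.48507°: sin φ = -0.516741, cos φ = 0.856142, sin λ = -0.886890, cos λ = 0.461980.
ΔE = −sin λ·ΔX + cos λ·ΔY = −(-0.886890)·(-551) + (0.461980)·(376) = -314.97 m.
ΔN = −sin φ cos λ·ΔX − sin φ sin λ·ΔY + cos φ·ΔZ = −(-0.516741)(0.461980)(-551) − (-0.516741)(-0.886890)(376) + (0.856142)(213) = -121.50 m.
Horizontal magnitude = √(ΔE² + ΔN²) = √((-314.97)² + (-121.50)²) = 337.59 m.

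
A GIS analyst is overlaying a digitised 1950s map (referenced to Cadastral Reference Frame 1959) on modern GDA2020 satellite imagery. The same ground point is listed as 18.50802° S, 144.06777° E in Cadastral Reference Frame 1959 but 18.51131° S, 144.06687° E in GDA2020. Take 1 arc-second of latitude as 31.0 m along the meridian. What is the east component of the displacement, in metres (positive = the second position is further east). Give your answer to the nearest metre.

ΔE = -95 m

Δφ = -18.51131° − -18.50802° = -0.00329°; Δλ = 144.06687° − 144.06777° = -0.00090°.
1° of latitude = 3600 × 31.00 = 111600 m.
ΔN = Δφ × 111600 = -367.2 m; ΔE = Δλ × 111600 × cos(-18.50802°) = -0.00090 × 111600 × 0.948279 = -95.2 m.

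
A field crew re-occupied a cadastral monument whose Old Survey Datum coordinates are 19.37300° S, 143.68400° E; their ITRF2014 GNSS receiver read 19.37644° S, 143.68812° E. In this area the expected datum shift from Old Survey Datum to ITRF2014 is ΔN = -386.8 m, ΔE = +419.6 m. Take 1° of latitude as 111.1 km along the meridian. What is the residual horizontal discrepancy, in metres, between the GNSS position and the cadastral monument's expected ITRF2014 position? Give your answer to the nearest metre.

13 m

Observed coordinate differences: Δφ = -0.00344°, Δλ = +0.00412°.
Converting to metres (1° lat = 111100 m, cos φ = 0.943379): observed ΔN = -382.2 m, observed ΔE = 431.8 m.
Subtracting the expected shift leaves a residual of -382.2 − (-386.8) = 4.6 m north and 431.8 − (419.6) = 12.2 m east.
Residual distance = √(4.6² + 12.2²) = 13.1 m.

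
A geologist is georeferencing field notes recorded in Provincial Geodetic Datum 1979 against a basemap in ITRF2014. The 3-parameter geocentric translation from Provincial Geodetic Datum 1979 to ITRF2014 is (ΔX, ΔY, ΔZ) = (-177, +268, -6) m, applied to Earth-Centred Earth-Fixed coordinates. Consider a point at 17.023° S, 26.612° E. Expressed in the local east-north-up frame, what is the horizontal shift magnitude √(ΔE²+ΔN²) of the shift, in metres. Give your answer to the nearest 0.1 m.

319.3 m

The local east axis at (φ, λ) is (−sin λ, cos λ, 0), so ΔE = −sin(26.612°)·(-177) + cos(26.612°)·268 = 318.89 m.
The local north axis is (−sin φ cos λ, −sin φ sin λ, cos φ), giving ΔN = -46.328 + 35.145 − 5.737 = -16.92 m.
Horizontal magnitude = √(ΔE² + ΔN²) = √(318.89² + (-16.92)²) = 319.34 m.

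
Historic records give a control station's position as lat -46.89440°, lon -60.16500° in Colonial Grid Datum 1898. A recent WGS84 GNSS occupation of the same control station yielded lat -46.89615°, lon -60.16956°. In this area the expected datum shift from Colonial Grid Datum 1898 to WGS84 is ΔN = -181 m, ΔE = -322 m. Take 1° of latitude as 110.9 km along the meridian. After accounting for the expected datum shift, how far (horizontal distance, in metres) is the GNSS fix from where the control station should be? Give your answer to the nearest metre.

27 m

Observed coordinate differences: Δφ = -0.00175°, Δλ = -0.00456°.
Converting to metres (1° lat = 110900 m, cos φ = 0.683345): observed ΔN = -194.1 m, observed ΔE = -345.6 m.
Subtracting the expected shift leaves a residual of -194.1 − (-181) = -13.1 m north and -345.6 − (-322) = -23.6 m east.
Residual distance = √((-13.1)² + (-23.6)²) = 27.0 m.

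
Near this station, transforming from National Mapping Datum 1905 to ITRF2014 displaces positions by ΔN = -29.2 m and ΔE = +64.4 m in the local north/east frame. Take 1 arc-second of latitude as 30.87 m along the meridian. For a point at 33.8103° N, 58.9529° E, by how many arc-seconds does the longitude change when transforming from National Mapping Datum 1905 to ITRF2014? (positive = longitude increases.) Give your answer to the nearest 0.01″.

At latitude 33.8103°, cos φ = 0.830884.
1″ of longitude at this latitude = 30.87 × cos φ = 25.6494 m, so Δλ = 64.4 / 25.6494 = 2.511″.

Δλ = 2.51″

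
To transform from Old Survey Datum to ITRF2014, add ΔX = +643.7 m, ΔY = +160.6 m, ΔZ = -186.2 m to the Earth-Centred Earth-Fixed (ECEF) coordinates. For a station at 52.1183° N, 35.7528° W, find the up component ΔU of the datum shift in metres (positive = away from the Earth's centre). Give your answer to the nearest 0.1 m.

At φ = 52.1183°, λ = -35.7528°: sin φ = 0.789280, cos φ = 0.614033, sin λ = -0.584289, cos λ = 0.811545.
ΔU = cos φ cos λ·ΔX + cos φ sin λ·ΔY + sin φ·ΔZ = (0.614033)(0.811545)(643.7) + (0.614033)(-0.584289)(160.6) + (0.789280)(-186.2) = 116.18 m.

ΔU = 116.2 m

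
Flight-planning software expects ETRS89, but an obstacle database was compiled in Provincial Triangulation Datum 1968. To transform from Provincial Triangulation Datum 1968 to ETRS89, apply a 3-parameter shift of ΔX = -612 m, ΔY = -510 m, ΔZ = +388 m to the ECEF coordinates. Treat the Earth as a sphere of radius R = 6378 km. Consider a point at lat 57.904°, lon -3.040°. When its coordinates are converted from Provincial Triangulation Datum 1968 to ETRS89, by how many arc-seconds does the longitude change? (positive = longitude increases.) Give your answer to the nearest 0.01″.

sin φ = 0.847159, cos φ = 0.531339, sin λ = -0.053033, cos λ = 0.998593.
East component: ΔE = −sin λ·ΔX + cos λ·ΔY = −(-0.053033)(-612) + (0.998593)(-510) = -541.74 m.
1° of latitude spans πR/180 = 111317 m; at latitude φ, 1° of longitude spans that × cos φ = 59147.2 m, so Δλ = -541.74 / 59147.2 × 3600 = -32.973″.

Δλ = -32.97″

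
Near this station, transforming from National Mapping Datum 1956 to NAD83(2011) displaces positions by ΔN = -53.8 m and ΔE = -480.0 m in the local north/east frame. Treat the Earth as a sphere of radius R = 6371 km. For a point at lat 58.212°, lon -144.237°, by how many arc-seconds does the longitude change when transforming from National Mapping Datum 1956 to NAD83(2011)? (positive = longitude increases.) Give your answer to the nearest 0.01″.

At latitude 58.212°, cos φ = 0.526778.
One radian of longitude at latitude φ spans R cos φ, so Δλ = ΔE / (R cos φ) = -480.0 / (6371000 × 0.526778) = -1.4302e-04 rad = -29.501″.

Δλ = -29.50″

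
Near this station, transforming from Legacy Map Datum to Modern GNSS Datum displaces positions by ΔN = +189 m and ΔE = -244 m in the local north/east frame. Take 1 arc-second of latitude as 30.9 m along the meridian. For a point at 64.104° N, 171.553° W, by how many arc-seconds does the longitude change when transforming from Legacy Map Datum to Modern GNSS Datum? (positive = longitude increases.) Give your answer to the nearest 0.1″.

At latitude 64.104°, cos φ = 0.436739.
1″ of longitude at this latitude = 30.90 × cos φ = 13.4952 m, so Δλ = -244.0 / 13.4952 = -18.080″.

Δλ = -18.1″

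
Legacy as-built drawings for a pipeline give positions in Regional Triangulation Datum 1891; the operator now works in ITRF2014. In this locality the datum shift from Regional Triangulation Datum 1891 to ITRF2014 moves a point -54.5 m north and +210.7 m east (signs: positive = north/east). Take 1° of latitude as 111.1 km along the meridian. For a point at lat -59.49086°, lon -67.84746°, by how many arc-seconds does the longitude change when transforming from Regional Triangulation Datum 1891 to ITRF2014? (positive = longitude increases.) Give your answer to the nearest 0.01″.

At latitude -59.49086°, cos φ = 0.507676.
1° of longitude at this latitude = 111.1 × cos φ = 56.40 km, so Δλ = 210.7 / 56402.8 = 0.0037356° = 13.448″.

Δλ = 13.45″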